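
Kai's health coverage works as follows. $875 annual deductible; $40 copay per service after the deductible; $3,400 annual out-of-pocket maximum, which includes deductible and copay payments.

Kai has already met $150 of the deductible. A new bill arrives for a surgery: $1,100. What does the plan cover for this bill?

Remaining deductible: $875 − $150 = $725.
After the $725 deductible portion, $1,100 − $725 = $375 is subject to the copay.
Copay on this service: $40.
Patient responsibility before any cap: $725 + $40 = $765.
Total out-of-pocket so far would be $150 + $765 = $915, below the $3,400 cap — no reduction.
The plan picks up $1,100 − $765 = $335.

$335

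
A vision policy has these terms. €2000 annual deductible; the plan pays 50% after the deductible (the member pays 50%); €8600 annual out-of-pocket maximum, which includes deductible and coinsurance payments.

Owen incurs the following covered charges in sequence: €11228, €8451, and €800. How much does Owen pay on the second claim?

€1986

Bill 1, €11228: €2000 finishes the deductible; €9228 goes to coinsurance; 50% of €9228 = €4614. Member owes €6614 (running OOP €6614).
Bill 2, €8451: deductible already satisfied, so member's share is 50% × €8451 = €4225.50. OOP would hit €10839.50 > €8600, so the cap limits the member to €8600 − €6614 = €1986.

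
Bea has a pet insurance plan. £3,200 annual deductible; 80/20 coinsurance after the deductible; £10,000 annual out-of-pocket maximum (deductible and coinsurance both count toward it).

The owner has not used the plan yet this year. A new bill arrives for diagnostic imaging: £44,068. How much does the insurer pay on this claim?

£34,068

Nothing has been paid toward the £3,200 deductible, so the first £3,200 of this charge is applied there.
After the £3,200 deductible portion, £44,068 − £3,200 = £40,868 is subject to coinsurance.
Owner's 20% share of £40,868 is £8,173.60.
That puts the owner's cost at £3,200 + £8,173.60 = £11,373.60 before any cap.
That would bring total out-of-pocket to £11,373.60, past the £10,000 cap. The owner is capped at £10,000 − £0 = £10,000 on this claim.
The insurer covers the remainder: £44,068 − £10,000 = £34,068.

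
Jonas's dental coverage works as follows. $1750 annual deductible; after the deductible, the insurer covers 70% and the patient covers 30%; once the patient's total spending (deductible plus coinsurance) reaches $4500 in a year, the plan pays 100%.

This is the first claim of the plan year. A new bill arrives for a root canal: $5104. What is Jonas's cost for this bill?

Deductible not yet touched, so the first $1750 of the bill goes to the deductible.
The remaining $3354 (= $5104 − $1750) moves to coinsurance.
Coinsurance: $3354 × 30% = $1006.20.
So the patient owes $1750 + $1006.20 = $2756.20 before any cap.
Cumulative spending $0 + $2756.20 = $2756.20 stays under the $4500 maximum.

$2756.20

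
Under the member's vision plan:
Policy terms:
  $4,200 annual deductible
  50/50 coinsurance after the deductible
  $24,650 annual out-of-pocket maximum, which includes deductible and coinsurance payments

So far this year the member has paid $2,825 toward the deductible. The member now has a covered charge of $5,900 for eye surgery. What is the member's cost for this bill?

$3,637.50

Deductible still to meet: $4,200 − $2,825 = $1,375.
After the $1,375 deductible portion, $5,900 − $1,375 = $4,525 is subject to coinsurance.
Coinsurance: $4,525 × 50% = $2,262.50.
That puts the member's cost at $1,375 + $2,262.50 = $3,637.50 before any cap.
Total out-of-pocket so far would be $2,825 + $3,637.50 = $6,462.50, below the $24,650 cap — no reduction.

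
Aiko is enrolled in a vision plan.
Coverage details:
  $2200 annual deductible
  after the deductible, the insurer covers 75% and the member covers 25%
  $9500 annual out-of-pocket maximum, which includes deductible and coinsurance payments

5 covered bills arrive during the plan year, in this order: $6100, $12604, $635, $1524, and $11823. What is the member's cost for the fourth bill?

Bill 1, $6100: deductible takes $2200, $3900 remains; member's 25% is $975. Member owes $3175 (running OOP $3175).
Bill 2, $12604: deductible met; 25% of $12604 = $3151. Cost to member: $3151. OOP to date $6326.
Bill 3, $635: deductible already satisfied, so member's share is 25% × $635 = $158.75. Member owes $158.75 (running OOP $6484.75).
Bill 4, $1524: 25% coinsurance on $1524 = $381. Member owes $381 (running OOP $6865.75).

$381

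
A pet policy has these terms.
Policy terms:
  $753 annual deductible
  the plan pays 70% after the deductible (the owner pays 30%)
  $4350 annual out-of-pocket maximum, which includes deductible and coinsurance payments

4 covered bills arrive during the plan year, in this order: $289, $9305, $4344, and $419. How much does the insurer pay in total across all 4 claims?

$10007

Claim 1 ($289): entire amount goes to the deductible. Cost to owner: $289. OOP to date $289. Insurer: $289 − $289 = $0.
Claim 2 ($9305): deductible takes $464, $8841 remains; 30% of $8841 = $2652.30. Owner owes $3116.30 (running OOP $3405.30). Insurer: $9305 − $3116.30 = $6188.70.
Claim 3 ($4344): deductible met; 30% of $4344 = $1303.20. Adding that to $3405.30 gives $4708.50, past the $4350 cap; owner pays only $4350 − $3405.30 = $944.70. Insurer: $4344 − $944.70 = $3399.30.
Claim 4 ($419): deductible already satisfied, so owner's share is 30% × $419 = $125.70. Adding that to $4350 gives $4475.70, past the $4350 cap; owner pays only $4350 − $4350 = $0. Insurer: $419 − $0 = $419.
Insurer total = bills − owner's total = $14357 − $4350 = $10007.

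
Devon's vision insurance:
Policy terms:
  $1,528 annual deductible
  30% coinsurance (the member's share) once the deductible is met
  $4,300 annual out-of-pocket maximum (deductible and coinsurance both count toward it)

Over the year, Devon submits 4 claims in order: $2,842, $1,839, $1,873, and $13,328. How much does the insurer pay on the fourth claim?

Bill 1, $2,842: deductible takes $1,528, $1,314 remains; 30% of $1,314 = $394.20. Member pays $1,922.20; OOP now $1,922.20. Insurer: $2,842 − $1,922.20 = $919.80.
Bill 2, $1,839: deductible already satisfied, so member's share is 30% × $1,839 = $551.70. Cost to member: $551.70. OOP to date $2,473.90. Plan pays $1,839 − $551.70 = $1,287.30.
Bill 3, $1,873: deductible met; 30% of $1,873 = $561.90. Cost to member: $561.90. OOP to date $3,035.80. Insurer: $1,873 − $561.90 = $1,311.10.
Bill 4, $13,328: deductible met; 30% of $13,328 = $3,998.40. That would push OOP to $7,034.20, over the $4,300 cap, so member pays $4,300 − $3,035.80 = $1,264.20. Plan pays $13,328 − $1,264.20 = $12,063.80.

$12,063.80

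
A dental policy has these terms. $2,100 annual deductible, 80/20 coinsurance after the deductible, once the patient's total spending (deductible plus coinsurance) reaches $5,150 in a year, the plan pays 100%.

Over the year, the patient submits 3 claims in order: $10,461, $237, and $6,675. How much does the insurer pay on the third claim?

$5,344.60

Claim 1 ($10,461): $2,100 finishes the deductible; $8,361 goes to coinsurance; 20% of $8,361 = $1,672.20. Cost to patient: $3,772.20. OOP to date $3,772.20. Insurer: $10,461 − $3,772.20 = $6,688.80.
Claim 2 ($237): deductible met; 20% of $237 = $47.40. Patient pays $47.40; OOP now $3,819.60. Insurer: $237 − $47.40 = $189.60.
Claim 3 ($6,675): deductible already satisfied, so patient's share is 20% × $6,675 = $1,335. OOP would hit $5,154.60 > $5,150, so the cap limits the patient to $5,150 − $3,819.60 = $1,330.40. Plan pays $6,675 − $1,330.40 = $5,344.60.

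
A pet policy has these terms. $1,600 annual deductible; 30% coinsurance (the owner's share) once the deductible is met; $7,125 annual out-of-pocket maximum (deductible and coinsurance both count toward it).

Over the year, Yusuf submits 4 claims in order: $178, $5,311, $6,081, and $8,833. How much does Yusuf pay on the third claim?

$1,824.30

Claim 1 ($178): fully absorbed by the deductible. Owner owes $178 (running OOP $178).
Claim 2 ($5,311): $1,422 finishes the deductible; $3,889 goes to coinsurance; coinsurance $3,889 × 30% = $1,166.70. Cost to owner: $2,588.70. OOP to date $2,766.70.
Claim 3 ($6,081): deductible met; 30% of $6,081 = $1,824.30. Owner owes $1,824.30 (running OOP $4,591).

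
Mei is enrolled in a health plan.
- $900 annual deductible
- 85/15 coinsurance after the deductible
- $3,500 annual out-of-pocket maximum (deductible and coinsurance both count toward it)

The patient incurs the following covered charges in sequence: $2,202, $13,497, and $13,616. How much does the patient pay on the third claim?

$380.15

#1 ($2,202): deductible takes $900, $1,302 remains; 15% of $1,302 = $195.30. Cost to patient: $1,095.30. OOP to date $1,095.30.
#2 ($13,497): deductible already satisfied, so patient's share is 15% × $13,497 = $2,024.55. Patient owes $2,024.55 (running OOP $3,119.85).
#3 ($13,616): deductible already satisfied, so patient's share is 15% × $13,616 = $2,042.40. That would push OOP to $5,162.25, over the $3,500 cap, so patient pays $3,500 − $3,119.85 = $380.15.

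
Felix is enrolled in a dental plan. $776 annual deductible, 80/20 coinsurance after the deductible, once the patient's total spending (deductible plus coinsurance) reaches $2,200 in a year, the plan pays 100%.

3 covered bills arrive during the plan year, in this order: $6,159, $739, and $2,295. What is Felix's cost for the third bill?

Claim 1 — $6,159: $776 to deductible, leaving $5,383; coinsurance $5,383 × 20% = $1,076.60. Patient pays $1,852.60; OOP now $1,852.60.
Claim 2 — $739: deductible already satisfied, so patient's share is 20% × $739 = $147.80. Patient owes $147.80 (running OOP $2,000.40).
Claim 3 — $2,295: deductible met; 20% of $2,295 = $459. Adding that to $2,000.40 gives $2,459.40, past the $2,200 cap; patient pays only $2,200 − $2,000.40 = $199.60.

$199.60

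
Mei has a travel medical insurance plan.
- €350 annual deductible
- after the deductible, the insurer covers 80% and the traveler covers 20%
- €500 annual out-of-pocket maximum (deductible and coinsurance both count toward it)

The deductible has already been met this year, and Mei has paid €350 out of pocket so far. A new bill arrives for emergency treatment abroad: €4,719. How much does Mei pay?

The deductible is already satisfied, so the full bill goes to coinsurance.
Traveler's 20% share of €4,719 is €943.80.
Adding €943.80 to the €350 already spent would give €1,293.80, which exceeds the €500 cap; the traveler pays just €500 − €350 = €150.

€150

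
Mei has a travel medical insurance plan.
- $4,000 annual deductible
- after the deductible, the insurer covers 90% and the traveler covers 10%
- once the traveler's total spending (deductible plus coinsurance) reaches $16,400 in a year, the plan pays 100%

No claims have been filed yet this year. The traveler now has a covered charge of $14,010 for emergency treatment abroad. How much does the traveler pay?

$5,001

The full $4,000 deductible is still open; $4,000 of this bill applies to it.
The remaining $10,010 (= $14,010 − $4,000) moves to coinsurance.
Coinsurance: $10,010 × 10% = $1,001.
So the traveler owes $4,000 + $1,001 = $5,001 before any cap.
Total out-of-pocket so far would be $0 + $5,001 = $5,001, below the $16,400 cap — no reduction.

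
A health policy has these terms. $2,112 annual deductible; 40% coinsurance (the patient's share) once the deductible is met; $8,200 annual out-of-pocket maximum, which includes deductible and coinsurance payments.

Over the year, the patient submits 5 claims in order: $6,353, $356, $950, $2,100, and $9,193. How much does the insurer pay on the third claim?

$570

Bill 1, $6,353: $2,112 finishes the deductible; $4,241 goes to coinsurance; 40% of $4,241 = $1,696.40. Cost to patient: $3,808.40. OOP to date $3,808.40. Plan pays $6,353 − $3,808.40 = $2,544.60.
Bill 2, $356: deductible met; 40% of $356 = $142.40. Patient pays $142.40; OOP now $3,950.80. Insurer: $356 − $142.40 = $213.60.
Bill 3, $950: deductible met; 40% of $950 = $380. Cost to patient: $380. OOP to date $4,330.80. Plan pays $950 − $380 = $570.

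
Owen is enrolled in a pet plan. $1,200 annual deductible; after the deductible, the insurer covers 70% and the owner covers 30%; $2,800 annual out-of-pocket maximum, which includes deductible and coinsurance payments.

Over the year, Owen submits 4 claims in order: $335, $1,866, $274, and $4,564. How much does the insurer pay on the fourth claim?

$3,346.50

Claim 1 — $335: fully absorbed by the deductible. Owner owes $335 (running OOP $335). Insurer: $335 − $335 = $0.
Claim 2 — $1,866: deductible takes $865, $1,001 remains; 30% of $1,001 = $300.30. Owner pays $1,165.30; OOP now $1,500.30. Plan pays $1,866 − $1,165.30 = $700.70.
Claim 3 — $274: deductible met; 30% of $274 = $82.20. Owner pays $82.20; OOP now $1,582.50. Insurer: $274 − $82.20 = $191.80.
Claim 4 — $4,564: deductible already satisfied, so owner's share is 30% × $4,564 = $1,369.20. Adding that to $1,582.50 gives $2,951.70, past the $2,800 cap; owner pays only $2,800 − $1,582.50 = $1,217.50. Plan pays $4,564 − $1,217.50 = $3,346.50.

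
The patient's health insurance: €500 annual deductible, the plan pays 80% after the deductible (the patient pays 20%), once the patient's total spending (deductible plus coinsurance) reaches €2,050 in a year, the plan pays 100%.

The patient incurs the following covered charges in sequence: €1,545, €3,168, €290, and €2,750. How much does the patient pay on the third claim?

€58

Bill 1, €1,545: deductible takes €500, €1,045 remains; patient's 20% is €209. Patient owes €709 (running OOP €709).
Bill 2, €3,168: deductible already satisfied, so patient's share is 20% × €3,168 = €633.60. Patient pays €633.60; OOP now €1,342.60.
Bill 3, €290: 20% coinsurance on €290 = €58. Patient owes €58 (running OOP €1,400.60).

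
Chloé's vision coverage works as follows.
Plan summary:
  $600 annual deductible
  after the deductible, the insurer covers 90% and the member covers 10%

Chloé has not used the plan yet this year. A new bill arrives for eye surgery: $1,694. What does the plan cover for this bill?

The full $600 deductible is still open; $600 of this bill applies to it.
That leaves $1,694 − $600 = $1,094 for coinsurance.
Member's 10% share of $1,094 is $109.40.
So the member owes $600 + $109.40 = $709.40.
The insurer covers the remainder: $1,694 − $709.40 = $984.60.

$984.60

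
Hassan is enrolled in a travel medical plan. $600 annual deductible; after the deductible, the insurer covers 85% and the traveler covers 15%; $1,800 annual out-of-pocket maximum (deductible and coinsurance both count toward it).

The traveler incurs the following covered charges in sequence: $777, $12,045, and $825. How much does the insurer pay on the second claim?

#1 ($777): $600 to deductible, leaving $177; 15% of $177 = $26.55. Traveler owes $626.55 (running OOP $626.55). Plan pays $777 − $626.55 = $150.45.
#2 ($12,045): deductible already satisfied, so traveler's share is 15% × $12,045 = $1,806.75. Adding that to $626.55 gives $2,433.30, past the $1,800 cap; traveler pays only $1,800 − $626.55 = $1,173.45. Insurer: $12,045 − $1,173.45 = $10,871.55.

$10,871.55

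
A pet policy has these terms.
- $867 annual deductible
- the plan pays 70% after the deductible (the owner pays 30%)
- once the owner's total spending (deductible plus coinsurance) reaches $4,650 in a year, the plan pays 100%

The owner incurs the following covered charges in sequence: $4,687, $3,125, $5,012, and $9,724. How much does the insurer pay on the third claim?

Claim 1 ($4,687): $867 to deductible, leaving $3,820; owner's 30% is $1,146. Cost to owner: $2,013. OOP to date $2,013. Plan pays $4,687 − $2,013 = $2,674.
Claim 2 ($3,125): deductible already satisfied, so owner's share is 30% × $3,125 = $937.50. Owner pays $937.50; OOP now $2,950.50. Insurer: $3,125 − $937.50 = $2,187.50.
Claim 3 ($5,012): deductible already satisfied, so owner's share is 30% × $5,012 = $1,503.60. Cost to owner: $1,503.60. OOP to date $4,454.10. Plan pays $5,012 − $1,503.60 = $3,508.40.

$3,508.40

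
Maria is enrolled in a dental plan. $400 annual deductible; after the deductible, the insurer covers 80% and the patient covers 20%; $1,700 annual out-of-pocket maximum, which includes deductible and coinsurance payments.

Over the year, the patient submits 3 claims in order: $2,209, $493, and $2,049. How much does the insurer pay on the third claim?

Claim 1 — $2,209: $400 to deductible, leaving $1,809; coinsurance $1,809 × 20% = $361.80. Patient owes $761.80 (running OOP $761.80). Insurer: $2,209 − $761.80 = $1,447.20.
Claim 2 — $493: 20% coinsurance on $493 = $98.60. Patient pays $98.60; OOP now $860.40. Insurer: $493 − $98.60 = $394.40.
Claim 3 — $2,049: 20% coinsurance on $2,049 = $409.80. Patient pays $409.80; OOP now $1,270.20. Plan pays $2,049 − $409.80 = $1,639.20.

$1,639.20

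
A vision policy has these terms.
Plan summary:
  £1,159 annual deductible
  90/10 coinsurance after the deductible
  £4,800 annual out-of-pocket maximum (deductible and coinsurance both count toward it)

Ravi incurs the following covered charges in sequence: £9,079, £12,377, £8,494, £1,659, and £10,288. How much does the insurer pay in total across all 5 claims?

£37,097

Claim 1 (£9,079): £1,159 finishes the deductible; £7,920 goes to coinsurance; coinsurance £7,920 × 10% = £792. Member owes £1,951 (running OOP £1,951). Insurer: £9,079 − £1,951 = £7,128.
Claim 2 (£12,377): deductible already satisfied, so member's share is 10% × £12,377 = £1,237.70. Cost to member: £1,237.70. OOP to date £3,188.70. Plan pays £12,377 − £1,237.70 = £11,139.30.
Claim 3 (£8,494): deductible already satisfied, so member's share is 10% × £8,494 = £849.40. Member pays £849.40; OOP now £4,038.10. Insurer: £8,494 − £849.40 = £7,644.60.
Claim 4 (£1,659): deductible already satisfied, so member's share is 10% × £1,659 = £165.90. Member pays £165.90; OOP now £4,204. Insurer: £1,659 − £165.90 = £1,493.10.
Claim 5 (£10,288): 10% coinsurance on £10,288 = £1,028.80. That would push OOP to £5,232.80, over the £4,800 cap, so member pays £4,800 − £4,204 = £596. Plan pays £10,288 − £596 = £9,692.
Insurer total: £7,128 + £11,139.30 + £7,644.60 + £1,493.10 + £9,692 = £37,097.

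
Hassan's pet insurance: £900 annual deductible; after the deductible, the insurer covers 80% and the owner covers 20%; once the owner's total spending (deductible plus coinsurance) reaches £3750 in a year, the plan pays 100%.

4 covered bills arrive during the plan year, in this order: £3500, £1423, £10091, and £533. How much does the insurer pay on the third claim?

£8072.80

Claim 1 — £3500: £900 finishes the deductible; £2600 goes to coinsurance; 20% of £2600 = £520. Cost to owner: £1420. OOP to date £1420. Insurer: £3500 − £1420 = £2080.
Claim 2 — £1423: deductible already satisfied, so owner's share is 20% × £1423 = £284.60. Owner owes £284.60 (running OOP £1704.60). Insurer: £1423 − £284.60 = £1138.40.
Claim 3 — £10091: deductible already satisfied, so owner's share is 20% × £10091 = £2018.20. Owner pays £2018.20; OOP now £3722.80. Plan pays £10091 − £2018.20 = £8072.80.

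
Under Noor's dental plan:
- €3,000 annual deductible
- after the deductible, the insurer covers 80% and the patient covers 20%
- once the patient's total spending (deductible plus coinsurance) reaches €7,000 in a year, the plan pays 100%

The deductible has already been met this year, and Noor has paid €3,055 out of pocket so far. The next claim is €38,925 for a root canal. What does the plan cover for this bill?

The deductible is already satisfied, so the full bill goes to coinsurance.
20% of €38,925 = €7,785 falls to the patient.
Adding €7,785 to the €3,055 already spent would give €10,840, which exceeds the €7,000 cap; the patient pays just €7,000 − €3,055 = €3,945.
Insurer pays the balance: €38,925 − €3,945 = €34,980.

€34,980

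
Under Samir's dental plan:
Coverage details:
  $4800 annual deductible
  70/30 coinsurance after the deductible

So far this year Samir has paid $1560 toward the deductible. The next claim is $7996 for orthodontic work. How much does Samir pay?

$4666.80

$1560 of the $4800 deductible is already met, leaving $3240.
That leaves $7996 − $3240 = $4756 for coinsurance.
Patient's 30% share of $4756 is $1426.80.
Patient responsibility: $3240 + $1426.80 = $4666.80.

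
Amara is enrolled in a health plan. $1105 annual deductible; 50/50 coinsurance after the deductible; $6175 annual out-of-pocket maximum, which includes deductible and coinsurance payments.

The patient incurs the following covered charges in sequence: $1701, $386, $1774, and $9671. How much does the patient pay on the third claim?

#1 ($1701): deductible takes $1105, $596 remains; coinsurance $596 × 50% = $298. Patient pays $1403; OOP now $1403.
#2 ($386): deductible met; 50% of $386 = $193. Patient pays $193; OOP now $1596.
#3 ($1774): 50% coinsurance on $1774 = $887. Patient pays $887; OOP now $2483.

$887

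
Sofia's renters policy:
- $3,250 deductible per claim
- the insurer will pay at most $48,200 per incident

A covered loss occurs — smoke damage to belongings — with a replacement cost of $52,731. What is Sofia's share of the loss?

$4,531

Less the $3,250 deductible: $52,731 − $3,250 = $49,481.
The $48,200 per-incident cap binds; insurer pays $48,200.
Out of pocket: $52,731 − $48,200 = $4,531.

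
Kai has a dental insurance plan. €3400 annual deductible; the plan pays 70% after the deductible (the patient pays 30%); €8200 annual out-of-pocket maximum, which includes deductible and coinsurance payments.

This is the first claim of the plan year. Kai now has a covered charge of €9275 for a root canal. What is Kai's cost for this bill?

€5162.50

Nothing has been paid toward the €3400 deductible, so the first €3400 of this charge is applied there.
After the €3400 deductible portion, €9275 − €3400 = €5875 is subject to coinsurance.
Coinsurance: €5875 × 30% = €1762.50.
So the patient owes €3400 + €1762.50 = €5162.50 before any cap.
Total out-of-pocket so far would be €0 + €5162.50 = €5162.50, below the €8200 cap — no reduction.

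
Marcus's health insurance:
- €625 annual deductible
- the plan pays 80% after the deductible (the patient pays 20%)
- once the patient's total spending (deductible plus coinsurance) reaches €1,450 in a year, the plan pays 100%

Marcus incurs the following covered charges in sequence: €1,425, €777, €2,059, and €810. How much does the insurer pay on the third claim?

€1,647.20

Claim 1 (€1,425): €625 finishes the deductible; €800 goes to coinsurance; 20% of €800 = €160. Patient pays €785; OOP now €785. Insurer: €1,425 − €785 = €640.
Claim 2 (€777): deductible already satisfied, so patient's share is 20% × €777 = €155.40. Cost to patient: €155.40. OOP to date €940.40. Plan pays €777 − €155.40 = €621.60.
Claim 3 (€2,059): deductible met; 20% of €2,059 = €411.80. Patient owes €411.80 (running OOP €1,352.20). Plan pays €2,059 − €411.80 = €1,647.20.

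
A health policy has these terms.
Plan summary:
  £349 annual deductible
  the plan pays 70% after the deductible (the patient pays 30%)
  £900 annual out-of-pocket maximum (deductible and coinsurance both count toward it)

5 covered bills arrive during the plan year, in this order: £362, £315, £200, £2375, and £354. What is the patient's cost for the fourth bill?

Claim 1 (£362): £349 finishes the deductible; £13 goes to coinsurance; patient's 30% is £3.90. Cost to patient: £352.90. OOP to date £352.90.
Claim 2 (£315): 30% coinsurance on £315 = £94.50. Cost to patient: £94.50. OOP to date £447.40.
Claim 3 (£200): deductible already satisfied, so patient's share is 30% × £200 = £60. Patient owes £60 (running OOP £507.40).
Claim 4 (£2375): 30% coinsurance on £2375 = £712.50. OOP would hit £1219.90 > £900, so the cap limits the patient to £900 − £507.40 = £392.60.

£392.60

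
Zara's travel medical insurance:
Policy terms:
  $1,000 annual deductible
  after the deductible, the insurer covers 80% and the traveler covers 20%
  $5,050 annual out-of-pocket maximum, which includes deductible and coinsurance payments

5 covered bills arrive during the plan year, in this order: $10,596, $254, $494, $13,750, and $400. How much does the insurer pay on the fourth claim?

Claim 1 — $10,596: $1,000 to deductible, leaving $9,596; coinsurance $9,596 × 20% = $1,919.20. Traveler owes $2,919.20 (running OOP $2,919.20). Insurer: $10,596 − $2,919.20 = $7,676.80.
Claim 2 — $254: deductible already satisfied, so traveler's share is 20% × $254 = $50.80. Traveler owes $50.80 (running OOP $2,970). Plan pays $254 − $50.80 = $203.20.
Claim 3 — $494: 20% coinsurance on $494 = $98.80. Traveler pays $98.80; OOP now $3,068.80. Plan pays $494 − $98.80 = $395.20.
Claim 4 — $13,750: deductible already satisfied, so traveler's share is 20% × $13,750 = $2,750. OOP would hit $5,818.80 > $5,050, so the cap limits the traveler to $5,050 − $3,068.80 = $1,981.20. Insurer: $13,750 − $1,981.20 = $11,768.80.

$11,768.80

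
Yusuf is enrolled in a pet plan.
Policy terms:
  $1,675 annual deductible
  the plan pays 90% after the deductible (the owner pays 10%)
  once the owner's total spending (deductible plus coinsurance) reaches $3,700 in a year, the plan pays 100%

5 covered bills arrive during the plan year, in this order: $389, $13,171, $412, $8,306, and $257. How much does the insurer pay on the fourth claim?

$7,510.70

Claim 1 — $389: entire amount goes to the deductible. Owner owes $389 (running OOP $389). Plan pays $389 − $389 = $0.
Claim 2 — $13,171: deductible takes $1,286, $11,885 remains; owner's 10% is $1,188.50. Owner pays $2,474.50; OOP now $2,863.50. Insurer: $13,171 − $2,474.50 = $10,696.50.
Claim 3 — $412: 10% coinsurance on $412 = $41.20. Owner pays $41.20; OOP now $2,904.70. Plan pays $412 − $41.20 = $370.80.
Claim 4 — $8,306: 10% coinsurance on $8,306 = $830.60. OOP would hit $3,735.30 > $3,700, so the cap limits the owner to $3,700 − $2,904.70 = $795.30. Plan pays $8,306 − $795.30 = $7,510.70.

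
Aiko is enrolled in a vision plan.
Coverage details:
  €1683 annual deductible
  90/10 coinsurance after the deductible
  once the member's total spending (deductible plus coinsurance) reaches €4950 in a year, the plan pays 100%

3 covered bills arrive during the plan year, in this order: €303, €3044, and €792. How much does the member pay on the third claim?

#1 (€303): fully absorbed by the deductible. Member pays €303; OOP now €303.
#2 (€3044): €1380 finishes the deductible; €1664 goes to coinsurance; coinsurance €1664 × 10% = €166.40. Cost to member: €1546.40. OOP to date €1849.40.
#3 (€792): deductible met; 10% of €792 = €79.20. Member owes €79.20 (running OOP €1928.60).

€79.20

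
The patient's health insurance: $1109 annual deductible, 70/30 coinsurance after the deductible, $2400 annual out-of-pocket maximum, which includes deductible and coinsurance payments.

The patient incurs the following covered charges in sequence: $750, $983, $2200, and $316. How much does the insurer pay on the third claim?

Bill 1, $750: entire amount goes to the deductible. Cost to patient: $750. OOP to date $750. Insurer: $750 − $750 = $0.
Bill 2, $983: $359 finishes the deductible; $624 goes to coinsurance; coinsurance $624 × 30% = $187.20. Patient owes $546.20 (running OOP $1296.20). Plan pays $983 − $546.20 = $436.80.
Bill 3, $2200: 30% coinsurance on $2200 = $660. Patient owes $660 (running OOP $1956.20). Insurer: $2200 − $660 = $1540.

$1540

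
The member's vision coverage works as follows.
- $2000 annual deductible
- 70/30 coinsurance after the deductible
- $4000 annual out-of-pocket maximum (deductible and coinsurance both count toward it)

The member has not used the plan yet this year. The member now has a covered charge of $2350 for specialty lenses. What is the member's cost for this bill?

$2105

The full $2000 deductible is still open; $2000 of this bill applies to it.
After the $2000 deductible portion, $2350 − $2000 = $350 is subject to coinsurance.
Member's 30% share of $350 is $105.
So the member owes $2000 + $105 = $2105 before any cap.
Cumulative spending $0 + $2105 = $2105 stays under the $4000 maximum.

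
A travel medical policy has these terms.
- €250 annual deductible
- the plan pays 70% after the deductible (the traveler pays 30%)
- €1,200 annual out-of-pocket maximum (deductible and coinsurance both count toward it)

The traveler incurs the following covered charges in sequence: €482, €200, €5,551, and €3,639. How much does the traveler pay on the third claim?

Claim 1 (€482): deductible takes €250, €232 remains; traveler's 30% is €69.60. Cost to traveler: €319.60. OOP to date €319.60.
Claim 2 (€200): deductible met; 30% of €200 = €60. Cost to traveler: €60. OOP to date €379.60.
Claim 3 (€5,551): deductible already satisfied, so traveler's share is 30% × €5,551 = €1,665.30. OOP would hit €2,044.90 > €1,200, so the cap limits the traveler to €1,200 − €379.60 = €820.40.

€820.40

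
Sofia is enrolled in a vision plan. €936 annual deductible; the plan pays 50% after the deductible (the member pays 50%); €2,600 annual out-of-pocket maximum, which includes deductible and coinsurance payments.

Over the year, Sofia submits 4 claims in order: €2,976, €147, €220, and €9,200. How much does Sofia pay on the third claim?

Bill 1, €2,976: €936 to deductible, leaving €2,040; coinsurance €2,040 × 50% = €1,020. Cost to member: €1,956. OOP to date €1,956.
Bill 2, €147: deductible already satisfied, so member's share is 50% × €147 = €73.50. Member owes €73.50 (running OOP €2,029.50).
Bill 3, €220: deductible already satisfied, so member's share is 50% × €220 = €110. Member owes €110 (running OOP €2,139.50).

€110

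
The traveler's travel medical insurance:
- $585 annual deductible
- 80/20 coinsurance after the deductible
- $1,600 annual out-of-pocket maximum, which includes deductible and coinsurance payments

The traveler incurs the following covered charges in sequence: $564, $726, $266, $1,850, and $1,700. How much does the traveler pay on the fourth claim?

$370

Bill 1, $564: fully absorbed by the deductible. Traveler owes $564 (running OOP $564).
Bill 2, $726: $21 finishes the deductible; $705 goes to coinsurance; coinsurance $705 × 20% = $141. Traveler pays $162; OOP now $726.
Bill 3, $266: deductible already satisfied, so traveler's share is 20% × $266 = $53.20. Traveler pays $53.20; OOP now $779.20.
Bill 4, $1,850: deductible met; 20% of $1,850 = $370. Traveler owes $370 (running OOP $1,149.20).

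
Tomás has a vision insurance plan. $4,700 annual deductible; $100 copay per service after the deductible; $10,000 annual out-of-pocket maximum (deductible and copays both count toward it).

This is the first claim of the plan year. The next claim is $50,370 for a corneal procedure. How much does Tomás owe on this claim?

Nothing has been paid toward the $4,700 deductible, so the first $4,700 of this charge is applied there.
After the $4,700 deductible portion, $50,370 − $4,700 = $45,670 is subject to the copay.
Copay on this service: $100.
That puts the member's cost at $4,700 + $100 = $4,800 before any cap.
Year-to-date out-of-pocket becomes $0 + $4,800 = $4,800, still under the $10,000 maximum, so no cap applies.

$4,800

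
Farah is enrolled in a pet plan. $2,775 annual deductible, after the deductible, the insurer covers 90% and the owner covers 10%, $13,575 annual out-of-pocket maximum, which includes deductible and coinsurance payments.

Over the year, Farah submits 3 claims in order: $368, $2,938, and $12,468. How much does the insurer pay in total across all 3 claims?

$11,699.10

Claim 1 — $368: fully absorbed by the deductible. Owner owes $368 (running OOP $368). Plan pays $368 − $368 = $0.
Claim 2 — $2,938: $2,407 to deductible, leaving $531; owner's 10% is $53.10. Owner pays $2,460.10; OOP now $2,828.10. Plan pays $2,938 − $2,460.10 = $477.90.
Claim 3 — $12,468: 10% coinsurance on $12,468 = $1,246.80. Cost to owner: $1,246.80. OOP to date $4,074.90. Insurer: $12,468 − $1,246.80 = $11,221.20.
Insurer total: $0 + $477.90 + $11,221.20 = $11,699.10.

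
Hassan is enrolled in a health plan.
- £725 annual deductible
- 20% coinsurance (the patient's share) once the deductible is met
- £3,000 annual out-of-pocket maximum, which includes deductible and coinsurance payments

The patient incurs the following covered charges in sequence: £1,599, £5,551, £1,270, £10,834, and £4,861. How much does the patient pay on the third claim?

£254

Claim 1 — £1,599: £725 to deductible, leaving £874; coinsurance £874 × 20% = £174.80. Patient owes £899.80 (running OOP £899.80).
Claim 2 — £5,551: deductible already satisfied, so patient's share is 20% × £5,551 = £1,110.20. Cost to patient: £1,110.20. OOP to date £2,010.
Claim 3 — £1,270: deductible met; 20% of £1,270 = £254. Patient pays £254; OOP now £2,264.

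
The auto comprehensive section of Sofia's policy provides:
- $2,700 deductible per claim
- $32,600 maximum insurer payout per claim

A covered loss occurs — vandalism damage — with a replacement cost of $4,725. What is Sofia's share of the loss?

Less the $2,700 deductible: $4,725 − $2,700 = $2,025.
$2,025 ≤ $32,600, so the limit doesn't bind; insurer pays $2,025.
Out of pocket: $4,725 − $2,025 = $2,700.

$2,700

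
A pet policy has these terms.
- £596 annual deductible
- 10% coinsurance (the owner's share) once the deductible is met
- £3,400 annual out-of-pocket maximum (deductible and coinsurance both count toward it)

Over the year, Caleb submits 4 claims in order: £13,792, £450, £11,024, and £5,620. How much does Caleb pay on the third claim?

£1,102.40

#1 (£13,792): £596 to deductible, leaving £13,196; 10% of £13,196 = £1,319.60. Cost to owner: £1,915.60. OOP to date £1,915.60.
#2 (£450): deductible already satisfied, so owner's share is 10% × £450 = £45. Owner pays £45; OOP now £1,960.60.
#3 (£11,024): deductible met; 10% of £11,024 = £1,102.40. Cost to owner: £1,102.40. OOP to date £3,063.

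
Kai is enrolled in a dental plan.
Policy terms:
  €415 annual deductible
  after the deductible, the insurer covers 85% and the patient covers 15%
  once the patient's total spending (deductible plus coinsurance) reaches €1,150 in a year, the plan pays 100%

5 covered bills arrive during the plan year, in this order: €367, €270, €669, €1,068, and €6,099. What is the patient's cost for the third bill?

Claim 1 (€367): entire amount goes to the deductible. Cost to patient: €367. OOP to date €367.
Claim 2 (€270): €48 finishes the deductible; €222 goes to coinsurance; coinsurance €222 × 15% = €33.30. Cost to patient: €81.30. OOP to date €448.30.
Claim 3 (€669): deductible already satisfied, so patient's share is 15% × €669 = €100.35. Patient pays €100.35; OOP now €548.65.

€100.35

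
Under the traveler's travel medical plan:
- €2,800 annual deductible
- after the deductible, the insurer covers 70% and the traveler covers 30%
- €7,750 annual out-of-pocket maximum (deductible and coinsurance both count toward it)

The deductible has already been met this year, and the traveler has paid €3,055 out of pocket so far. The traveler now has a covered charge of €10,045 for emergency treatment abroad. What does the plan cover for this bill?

With the deductible met, the entire €10,045 is subject to coinsurance.
Traveler's 30% share of €10,045 is €3,013.50.
Cumulative spending €3,055 + €3,013.50 = €6,068.50 stays under the €7,750 maximum.
Insurer pays the balance: €10,045 − €3,013.50 = €7,031.50.

€7,031.50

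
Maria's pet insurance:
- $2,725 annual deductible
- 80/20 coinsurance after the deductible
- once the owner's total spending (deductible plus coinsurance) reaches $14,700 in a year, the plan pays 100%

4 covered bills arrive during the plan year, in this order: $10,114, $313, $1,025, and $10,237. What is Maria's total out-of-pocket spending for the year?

$6,517.80

Claim 1 ($10,114): deductible takes $2,725, $7,389 remains; 20% of $7,389 = $1,477.80. Cost to owner: $4,202.80. OOP to date $4,202.80.
Claim 2 ($313): 20% coinsurance on $313 = $62.60. Owner owes $62.60 (running OOP $4,265.40).
Claim 3 ($1,025): deductible met; 20% of $1,025 = $205. Cost to owner: $205. OOP to date $4,470.40.
Claim 4 ($10,237): deductible already satisfied, so owner's share is 20% × $10,237 = $2,047.40. Owner pays $2,047.40; OOP now $6,517.80.
Summing the owner's payments: $4,202.80 + $62.60 + $205 + $2,047.40 = $6,517.80.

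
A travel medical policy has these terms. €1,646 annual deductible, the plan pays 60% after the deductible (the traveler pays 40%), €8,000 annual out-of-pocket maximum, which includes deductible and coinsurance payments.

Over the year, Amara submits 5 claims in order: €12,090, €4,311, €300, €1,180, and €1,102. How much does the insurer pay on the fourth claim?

Bill 1, €12,090: deductible takes €1,646, €10,444 remains; traveler's 40% is €4,177.60. Traveler pays €5,823.60; OOP now €5,823.60. Insurer: €12,090 − €5,823.60 = €6,266.40.
Bill 2, €4,311: deductible met; 40% of €4,311 = €1,724.40. Traveler pays €1,724.40; OOP now €7,548. Insurer: €4,311 − €1,724.40 = €2,586.60.
Bill 3, €300: deductible already satisfied, so traveler's share is 40% × €300 = €120. Traveler owes €120 (running OOP €7,668). Insurer: €300 − €120 = €180.
Bill 4, €1,180: deductible met; 40% of €1,180 = €472. OOP would hit €8,140 > €8,000, so the cap limits the traveler to €8,000 − €7,668 = €332. Insurer: €1,180 − €332 = €848.

€848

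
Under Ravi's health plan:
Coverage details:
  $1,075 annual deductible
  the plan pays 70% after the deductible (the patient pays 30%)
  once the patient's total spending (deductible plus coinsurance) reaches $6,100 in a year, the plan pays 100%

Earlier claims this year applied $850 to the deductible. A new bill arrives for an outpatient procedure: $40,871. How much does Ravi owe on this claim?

Remaining deductible: $1,075 − $850 = $225.
That leaves $40,871 − $225 = $40,646 for coinsurance.
Patient's 30% share of $40,646 is $12,193.80.
Patient responsibility before any cap: $225 + $12,193.80 = $12,418.80.
Adding $12,418.80 to the $850 already spent would give $13,268.80, which exceeds the $6,100 cap; the patient pays just $6,100 − $850 = $5,250.

$5,250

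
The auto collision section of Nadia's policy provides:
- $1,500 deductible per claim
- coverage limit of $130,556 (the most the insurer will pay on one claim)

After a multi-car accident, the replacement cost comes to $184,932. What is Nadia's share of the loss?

$54,376

Less the $1,500 deductible: $184,932 − $1,500 = $183,432.
$183,432 exceeds the $130,556 limit, so the insurer pays the limit: $130,556.
The driver bears the rest of the original loss: $184,932 − $130,556 = $54,376.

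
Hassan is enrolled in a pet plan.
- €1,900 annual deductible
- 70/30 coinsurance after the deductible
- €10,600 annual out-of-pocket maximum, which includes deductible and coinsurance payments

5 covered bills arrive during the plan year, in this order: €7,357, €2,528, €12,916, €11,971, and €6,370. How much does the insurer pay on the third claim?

€9,041.20

#1 (€7,357): €1,900 to deductible, leaving €5,457; 30% of €5,457 = €1,637.10. Owner owes €3,537.10 (running OOP €3,537.10). Plan pays €7,357 − €3,537.10 = €3,819.90.
#2 (€2,528): 30% coinsurance on €2,528 = €758.40. Cost to owner: €758.40. OOP to date €4,295.50. Insurer: €2,528 − €758.40 = €1,769.60.
#3 (€12,916): 30% coinsurance on €12,916 = €3,874.80. Owner pays €3,874.80; OOP now €8,170.30. Insurer: €12,916 − €3,874.80 = €9,041.20.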